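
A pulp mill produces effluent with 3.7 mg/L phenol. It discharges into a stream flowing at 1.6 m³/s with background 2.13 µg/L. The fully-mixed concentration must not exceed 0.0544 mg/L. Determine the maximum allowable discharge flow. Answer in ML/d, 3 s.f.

1.98 ML/d

2.13 µg/L = 0.00213 mg/L.
Mass balance at complete mixing: C_std·(Q_w + Q_r) = Q_w·C_e + Q_r·C_b.
Rearranging, Q_w = Q_r·(C_std − C_b)/(C_e − C_std) = 1.6·(0.0544 − 0.00213) / (3.7 − 0.0544) = 0.02294 m³/s.
= 1.982 ML/d.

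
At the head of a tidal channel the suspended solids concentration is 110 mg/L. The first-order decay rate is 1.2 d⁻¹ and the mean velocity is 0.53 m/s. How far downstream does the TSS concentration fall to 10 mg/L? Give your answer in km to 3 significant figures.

From C = C₀·e^(−kt), t = ln(C₀/C)/k = ln(110/10)/1.2 = 2.398/1.2 = 1.998 d.
Distance = v·t = 0.53 m/s × 1.726e+05 s = 9.15e+04 m = 91.5 km.

91.5 km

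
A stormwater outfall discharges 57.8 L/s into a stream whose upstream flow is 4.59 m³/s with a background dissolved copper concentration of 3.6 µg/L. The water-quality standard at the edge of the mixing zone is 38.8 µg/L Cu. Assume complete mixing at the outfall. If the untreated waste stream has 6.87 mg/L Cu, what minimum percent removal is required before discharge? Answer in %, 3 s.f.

58.7 %

57.8 L/s = 0.0578 m³/s.
3.6 µg/L = 0.0036 mg/L.
38.8 µg/L = 0.0388 mg/L.
Mass balance: 0.0388·4.648 = 0.0578·Cₑ + 4.59·0.0036.
Cₑ = (0.1803 − 0.01652) / 0.0578 = 2.834 mg/L.
Required removal = 1 − 2.834/6.87 = 58.75 %.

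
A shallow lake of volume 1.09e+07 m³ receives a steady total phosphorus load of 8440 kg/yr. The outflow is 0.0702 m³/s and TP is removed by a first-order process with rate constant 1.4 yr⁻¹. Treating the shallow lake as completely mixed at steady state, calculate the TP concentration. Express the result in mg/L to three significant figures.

0.483 mg/L

Outflow Q = 0.0702 m³/s × 3.156e+07 s/yr = 2.215e+06 m³/yr.
Steady-state CSTR mass balance: W = Q·C + k·V·C, so C = W/(Q + kV).
Q + kV = 2.215e+06 + 1.4·1.09e+07 = 1.748e+07 m³/yr.
C = 8440/1.748e+07 = 0.000483 kg/m³ = 0.483 mg/L.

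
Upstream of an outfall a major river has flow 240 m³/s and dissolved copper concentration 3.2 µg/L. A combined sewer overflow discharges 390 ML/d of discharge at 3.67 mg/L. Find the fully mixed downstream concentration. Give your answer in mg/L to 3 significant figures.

0.0709 mg/L

390 ML/d = 4.514 m³/s.
3.2 µg/L = 0.0032 mg/L.
By mass balance at complete mixing, C = (4.514·3.67 + 240·0.0032) / (4.514 + 240) = 17.33/244.5 = 0.07089 mg/L.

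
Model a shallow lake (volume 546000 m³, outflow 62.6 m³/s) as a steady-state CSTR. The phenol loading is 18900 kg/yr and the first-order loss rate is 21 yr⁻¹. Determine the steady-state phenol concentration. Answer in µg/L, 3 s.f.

Outflow Q = 62.6 m³/s × 3.156e+07 s/yr = 1.976e+09 m³/yr.
Steady-state CSTR mass balance: W = Q·C + k·V·C, so C = W/(Q + kV).
Q + kV = 1.976e+09 + 21·546000 = 1.987e+09 m³/yr.
C = 18900/1.987e+09 = 9.512e-06 kg/m³ = 0.009512 mg/L = 9.512 µg/L.

9.51 µg/L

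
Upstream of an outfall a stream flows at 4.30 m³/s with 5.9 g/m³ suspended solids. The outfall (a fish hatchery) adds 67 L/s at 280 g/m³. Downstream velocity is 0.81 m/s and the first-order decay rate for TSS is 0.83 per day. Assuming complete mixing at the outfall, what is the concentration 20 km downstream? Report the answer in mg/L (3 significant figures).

67 L/s = 0.067 m³/s.
After complete mixing, C₀ = (0.067·280 + 4.3·5.9) / 4.367 = 10.11 mg/L.
Travel time t = 2e+04 m / 0.81 m/s = 2.469e+04 s = 0.2858 d.
C = 10.11·exp(−0.83·0.2858) = 10.11·0.7888 = 7.971 mg/L.

7.97 mg/L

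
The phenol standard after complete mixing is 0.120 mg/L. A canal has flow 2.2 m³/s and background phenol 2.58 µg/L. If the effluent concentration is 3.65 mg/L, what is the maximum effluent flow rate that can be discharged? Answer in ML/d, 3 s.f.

2.58 µg/L = 0.00258 mg/L.
Mass balance at complete mixing: C_std·(Q_w + Q_r) = Q_w·C_e + Q_r·C_b.
Rearranging, Q_w = Q_r·(C_std − C_b)/(C_e − C_std) = 2.2·(0.12 − 0.00258) / (3.65 − 0.12) = 0.07318 m³/s.
= 6.323 ML/d.

6.32 ML/d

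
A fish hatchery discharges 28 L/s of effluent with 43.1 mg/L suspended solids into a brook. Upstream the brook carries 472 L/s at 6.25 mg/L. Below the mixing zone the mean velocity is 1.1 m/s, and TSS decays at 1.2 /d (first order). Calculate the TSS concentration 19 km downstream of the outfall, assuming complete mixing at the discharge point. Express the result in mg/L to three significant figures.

28 L/s = 0.028 m³/s.
472 L/s = 0.472 m³/s.
After complete mixing, C₀ = (0.028·43.1 + 0.472·6.25) / 0.5 = 8.314 mg/L.
Travel time t = 1.9e+04 m / 1.1 m/s = 1.727e+04 s = 0.1999 d.
C = 8.314·exp(−1.2·0.1999) = 8.314·0.7867 = 6.54 mg/L.

6.54 mg/L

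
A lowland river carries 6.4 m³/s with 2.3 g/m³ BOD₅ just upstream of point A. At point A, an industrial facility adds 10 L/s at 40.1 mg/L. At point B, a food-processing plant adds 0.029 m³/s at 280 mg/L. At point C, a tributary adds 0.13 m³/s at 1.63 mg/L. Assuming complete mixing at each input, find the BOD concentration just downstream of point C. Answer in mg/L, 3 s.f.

3.57 mg/L

10 L/s = 0.01 m³/s.
After input A: C = (6.4·2.3 + 0.01·40.1) / 6.41 = 2.359 mg/L.
After input B: C = (6.41·2.359 + 0.029·280) / 6.439 = 3.609 mg/L.
After input C: C = (6.439·3.609 + 0.13·1.63) / 6.569 = 3.57 mg/L.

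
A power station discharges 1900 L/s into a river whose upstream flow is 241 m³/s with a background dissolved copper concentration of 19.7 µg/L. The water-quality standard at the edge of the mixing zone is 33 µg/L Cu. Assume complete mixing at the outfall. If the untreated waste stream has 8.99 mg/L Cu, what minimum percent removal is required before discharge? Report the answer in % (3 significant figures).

1900 L/s = 1.9 m³/s.
19.7 µg/L = 0.0197 mg/L.
33 µg/L = 0.033 mg/L.
Mass balance: 0.033·242.9 = 1.9·Cₑ + 241·0.0197.
Cₑ = (8.016 − 4.748) / 1.9 = 1.72 mg/L.
Required removal = 1 − 1.72/8.99 = 80.87 %.

80.9 %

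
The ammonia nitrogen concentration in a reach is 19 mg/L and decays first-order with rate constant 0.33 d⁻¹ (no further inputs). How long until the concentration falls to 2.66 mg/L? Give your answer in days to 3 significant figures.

t = ln(C₀/C)/k = ln(19/2.66)/0.33 = 1.966/0.33 = 5.958 d.

5.96 d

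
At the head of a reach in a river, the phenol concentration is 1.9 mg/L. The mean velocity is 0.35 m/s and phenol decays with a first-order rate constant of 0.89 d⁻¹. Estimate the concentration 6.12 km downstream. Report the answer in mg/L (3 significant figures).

Travel time t = 6.12 km / 0.35 m/s = 6120/0.35 = 1.749e+04 s = 0.2024 d.
First-order decay: C = 1.9·exp(−0.89·0.2024) = 1.9·0.8352 = 1.587 mg/L.

1.59 mg/L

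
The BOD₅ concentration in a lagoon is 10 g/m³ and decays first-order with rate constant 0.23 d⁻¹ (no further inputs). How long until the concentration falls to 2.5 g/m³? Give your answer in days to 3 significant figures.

6.03 d

t = ln(C₀/C)/k = ln(10/2.5)/0.23 = 1.386/0.23 = 6.027 d.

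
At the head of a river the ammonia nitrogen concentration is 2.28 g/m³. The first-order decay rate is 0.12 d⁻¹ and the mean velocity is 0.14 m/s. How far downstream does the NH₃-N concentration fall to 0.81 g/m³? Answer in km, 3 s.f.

From C = C₀·e^(−kt), t = ln(C₀/C)/k = ln(2.28/0.81)/0.12 = 1.035/0.12 = 8.624 d.
Distance = v·t = 0.14 m/s × 7.451e+05 s = 1.043e+05 m = 104.3 km.

104 km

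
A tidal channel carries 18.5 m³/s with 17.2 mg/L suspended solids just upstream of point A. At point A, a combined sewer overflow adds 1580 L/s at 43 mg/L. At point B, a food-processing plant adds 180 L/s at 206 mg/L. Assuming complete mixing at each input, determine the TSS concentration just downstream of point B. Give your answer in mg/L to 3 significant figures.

20.9 mg/L

1580 L/s = 1.58 m³/s.
After input A: C = (18.5·17.2 + 1.58·43) / 20.08 = 19.23 mg/L.
180 L/s = 0.18 m³/s.
After input B: C = (20.08·19.23 + 0.18·206) / 20.26 = 20.89 mg/L.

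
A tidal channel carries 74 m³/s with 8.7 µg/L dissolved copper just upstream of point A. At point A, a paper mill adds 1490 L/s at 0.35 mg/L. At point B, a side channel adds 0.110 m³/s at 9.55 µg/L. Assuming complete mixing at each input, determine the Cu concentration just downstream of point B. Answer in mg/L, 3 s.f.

8.7 µg/L = 0.0087 mg/L.
1490 L/s = 1.49 m³/s.
After input A: C = (74·0.0087 + 1.49·0.35) / 75.49 = 0.01544 mg/L.
9.55 µg/L = 0.00955 mg/L.
After input B: C = (75.49·0.01544 + 0.11·0.00955) / 75.6 = 0.01543 mg/L.

0.0154 mg/L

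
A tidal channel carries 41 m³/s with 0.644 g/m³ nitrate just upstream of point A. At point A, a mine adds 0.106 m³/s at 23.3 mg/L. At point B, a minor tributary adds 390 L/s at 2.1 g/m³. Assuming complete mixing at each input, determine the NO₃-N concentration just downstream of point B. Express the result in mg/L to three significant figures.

After input A: C = (41·0.644 + 0.106·23.3) / 41.11 = 0.7024 mg/L.
390 L/s = 0.39 m³/s.
After input B: C = (41.11·0.7024 + 0.39·2.1) / 41.5 = 0.7156 mg/L.

0.716 mg/L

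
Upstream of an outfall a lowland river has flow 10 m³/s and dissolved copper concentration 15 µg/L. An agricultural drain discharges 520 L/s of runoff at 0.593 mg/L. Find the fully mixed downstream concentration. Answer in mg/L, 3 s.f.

520 L/s = 0.52 m³/s.
15 µg/L = 0.015 mg/L.
By mass balance at complete mixing, C = (0.52·0.593 + 10·0.015) / (0.52 + 10) = 0.4584/10.52 = 0.04357 mg/L.

0.0436 mg/L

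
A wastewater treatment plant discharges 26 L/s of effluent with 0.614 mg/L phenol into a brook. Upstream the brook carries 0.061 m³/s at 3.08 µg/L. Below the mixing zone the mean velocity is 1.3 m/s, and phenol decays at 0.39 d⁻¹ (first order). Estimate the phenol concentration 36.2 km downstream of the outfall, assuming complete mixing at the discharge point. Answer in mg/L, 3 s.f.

0.164 mg/L

26 L/s = 0.026 m³/s.
3.08 µg/L = 0.00308 mg/L.
After complete mixing, C₀ = (0.026·0.614 + 0.061·0.00308) / 0.087 = 0.1857 mg/L.
Travel time t = 3.62e+04 m / 1.3 m/s = 2.785e+04 s = 0.3223 d.
C = 0.1857·exp(−0.39·0.3223) = 0.1857·0.8819 = 0.1637 mg/L.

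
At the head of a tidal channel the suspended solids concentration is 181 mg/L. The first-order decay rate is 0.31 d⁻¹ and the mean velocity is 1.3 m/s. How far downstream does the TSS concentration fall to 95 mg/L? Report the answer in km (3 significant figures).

From C = C₀·e^(−kt), t = ln(C₀/C)/k = ln(181/95)/0.31 = 0.6446/0.31 = 2.079 d.
Distance = v·t = 1.3 m/s × 1.797e+05 s = 2.336e+05 m = 233.6 km.

234 km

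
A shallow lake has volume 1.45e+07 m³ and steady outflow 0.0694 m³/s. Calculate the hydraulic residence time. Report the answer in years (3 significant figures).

6.62 yr

Q = 0.0694 m³/s × 3.156e+07 s/yr = 2.19e+06 m³/yr.
Hydraulic residence time τ = V/Q = 1.45e+07/2.19e+06 = 6.621 yr.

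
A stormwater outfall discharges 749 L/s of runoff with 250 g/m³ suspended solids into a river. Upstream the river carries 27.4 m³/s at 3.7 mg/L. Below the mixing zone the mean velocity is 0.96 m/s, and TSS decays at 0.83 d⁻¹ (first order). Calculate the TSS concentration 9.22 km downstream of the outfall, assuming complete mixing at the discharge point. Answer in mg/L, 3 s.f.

9.35 mg/L

749 L/s = 0.749 m³/s.
After complete mixing, C₀ = (0.749·250 + 27.4·3.7) / 28.15 = 10.25 mg/L.
Travel time t = 9220 m / 0.96 m/s = 9604 s = 0.1112 d.
C = 10.25·exp(−0.83·0.1112) = 10.25·0.9119 = 9.35 mg/L.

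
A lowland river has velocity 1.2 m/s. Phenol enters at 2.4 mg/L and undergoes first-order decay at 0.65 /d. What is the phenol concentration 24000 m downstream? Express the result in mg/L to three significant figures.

2.06 mg/L

Travel time t = 24000 m / 1.2 m/s = 2.4e+04/1.2 = 2e+04 s = 0.2315 d.
First-order decay: C = 2.4·exp(−0.65·0.2315) = 2.4·0.8603 = 2.065 mg/L.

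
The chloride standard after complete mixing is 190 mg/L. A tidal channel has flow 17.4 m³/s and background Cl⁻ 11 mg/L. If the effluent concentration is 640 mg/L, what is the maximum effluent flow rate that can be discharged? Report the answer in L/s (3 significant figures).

6920 L/s

Mass balance at complete mixing: C_std·(Q_w + Q_r) = Q_w·C_e + Q_r·C_b.
Rearranging, Q_w = Q_r·(C_std − C_b)/(C_e − C_std) = 17.4·(190 − 11) / (640 − 190) = 6.921 m³/s.
= 6921 L/s.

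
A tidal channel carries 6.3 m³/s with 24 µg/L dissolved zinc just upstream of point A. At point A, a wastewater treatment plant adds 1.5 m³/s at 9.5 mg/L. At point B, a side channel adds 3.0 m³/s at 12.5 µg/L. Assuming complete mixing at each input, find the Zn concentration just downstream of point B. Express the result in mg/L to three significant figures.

1.34 mg/L

24 µg/L = 0.024 mg/L.
After input A: C = (6.3·0.024 + 1.5·9.5) / 7.8 = 1.846 mg/L.
12.5 µg/L = 0.0125 mg/L.
After input B: C = (7.8·1.846 + 3·0.0125) / 10.8 = 1.337 mg/L.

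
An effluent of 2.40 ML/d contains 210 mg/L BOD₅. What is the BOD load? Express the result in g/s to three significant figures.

2.40 ML/d = 0.02778 m³/s.
Mass flux = Q·C = 0.02778 m³/s × 210 g/m³ = 5.833 g/s.

5.83 g/s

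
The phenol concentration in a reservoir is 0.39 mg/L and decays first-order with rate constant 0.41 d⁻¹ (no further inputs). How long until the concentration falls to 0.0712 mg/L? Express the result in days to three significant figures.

4.15 d

t = ln(C₀/C)/k = ln(0.39/0.0712)/0.41 = 1.701/0.41 = 4.148 d.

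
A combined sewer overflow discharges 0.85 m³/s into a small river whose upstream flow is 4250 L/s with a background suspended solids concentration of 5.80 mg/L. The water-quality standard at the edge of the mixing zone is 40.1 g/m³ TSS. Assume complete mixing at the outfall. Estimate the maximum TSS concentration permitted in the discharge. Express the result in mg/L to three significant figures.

212 mg/L

4250 L/s = 4.25 m³/s.
Mass balance: 40.1·5.1 = 0.85·Cₑ + 4.25·5.8.
Cₑ = (204.5 − 24.65) / 0.85 = 211.6 mg/L.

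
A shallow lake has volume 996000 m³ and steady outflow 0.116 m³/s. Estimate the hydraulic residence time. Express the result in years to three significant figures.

Q = 0.116 m³/s × 3.156e+07 s/yr = 3.661e+06 m³/yr.
Hydraulic residence time τ = V/Q = 996000/3.661e+06 = 0.2721 yr.

0.272 yr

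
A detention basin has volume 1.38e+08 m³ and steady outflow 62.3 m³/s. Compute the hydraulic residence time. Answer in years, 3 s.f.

0.0702 yr

Q = 62.3 m³/s × 3.156e+07 s/yr = 1.966e+09 m³/yr.
Hydraulic residence time τ = V/Q = 1.38e+08/1.966e+09 = 0.07019 yr.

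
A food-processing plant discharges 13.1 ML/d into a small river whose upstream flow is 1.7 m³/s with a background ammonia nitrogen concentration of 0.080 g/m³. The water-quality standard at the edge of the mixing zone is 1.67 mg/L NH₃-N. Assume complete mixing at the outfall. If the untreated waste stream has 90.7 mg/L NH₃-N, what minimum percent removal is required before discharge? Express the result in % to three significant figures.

13.1 ML/d = 0.1516 m³/s.
Mass balance: 1.67·1.852 = 0.1516·Cₑ + 1.7·0.08.
Cₑ = (3.092 − 0.136) / 0.1516 = 19.5 mg/L.
Required removal = 1 − 19.5/90.7 = 78.5 %.

78.5 %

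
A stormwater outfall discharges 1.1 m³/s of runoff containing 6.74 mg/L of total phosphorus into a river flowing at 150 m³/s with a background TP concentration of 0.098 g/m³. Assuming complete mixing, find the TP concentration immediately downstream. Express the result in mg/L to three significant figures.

Flow-weighted mixing gives C = (1.1·6.74 + 150·0.098) / (1.1 + 150) = 22.11/151.1 = 0.1464 mg/L.

0.146 mg/L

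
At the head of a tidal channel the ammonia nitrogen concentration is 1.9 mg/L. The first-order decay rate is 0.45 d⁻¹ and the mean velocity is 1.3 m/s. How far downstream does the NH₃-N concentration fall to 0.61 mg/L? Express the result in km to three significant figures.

From C = C₀·e^(−kt), t = ln(C₀/C)/k = ln(1.9/0.61)/0.45 = 1.136/0.45 = 2.525 d.
Distance = v·t = 1.3 m/s × 2.181e+05 s = 2.836e+05 m = 283.6 km.

284 km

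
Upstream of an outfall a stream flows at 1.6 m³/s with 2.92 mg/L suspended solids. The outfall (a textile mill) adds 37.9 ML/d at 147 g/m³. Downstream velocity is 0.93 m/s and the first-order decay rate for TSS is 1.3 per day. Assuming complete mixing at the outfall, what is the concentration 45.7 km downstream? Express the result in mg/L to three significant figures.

37.9 ML/d = 0.4387 m³/s.
After complete mixing, C₀ = (0.4387·147 + 1.6·2.92) / 2.039 = 33.92 mg/L.
Travel time t = 4.57e+04 m / 0.93 m/s = 4.914e+04 s = 0.5687 d.
C = 33.92·exp(−1.3·0.5687) = 33.92·0.4774 = 16.19 mg/L.

16.2 mg/L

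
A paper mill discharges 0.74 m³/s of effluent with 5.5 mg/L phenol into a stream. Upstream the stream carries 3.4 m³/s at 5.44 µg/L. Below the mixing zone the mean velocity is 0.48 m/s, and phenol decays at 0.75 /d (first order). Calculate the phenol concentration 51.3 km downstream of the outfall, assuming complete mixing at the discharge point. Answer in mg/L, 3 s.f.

5.44 µg/L = 0.00544 mg/L.
After complete mixing, C₀ = (0.74·5.5 + 3.4·0.00544) / 4.14 = 0.9876 mg/L.
Travel time t = 5.13e+04 m / 0.48 m/s = 1.069e+05 s = 1.237 d.
C = 0.9876·exp(−0.75·1.237) = 0.9876·0.3954 = 0.3905 mg/L.

0.391 mg/L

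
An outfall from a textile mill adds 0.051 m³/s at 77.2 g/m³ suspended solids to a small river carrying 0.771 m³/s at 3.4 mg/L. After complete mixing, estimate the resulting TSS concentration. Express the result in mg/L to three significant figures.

Conservation of mass across the mixing zone: C = (0.051·77.2 + 0.771·3.4) / (0.051 + 0.771) = 6.559/0.822 = 7.979 mg/L.

7.98 mg/L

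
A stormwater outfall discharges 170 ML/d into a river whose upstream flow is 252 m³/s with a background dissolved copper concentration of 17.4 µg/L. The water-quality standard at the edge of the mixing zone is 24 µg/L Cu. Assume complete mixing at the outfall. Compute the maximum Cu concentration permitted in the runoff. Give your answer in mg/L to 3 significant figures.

0.869 mg/L

170 ML/d = 1.968 m³/s.
17.4 µg/L = 0.0174 mg/L.
24 µg/L = 0.024 mg/L.
Mass balance: 0.024·254 = 1.968·Cₑ + 252·0.0174.
Cₑ = (6.095 − 4.385) / 1.968 = 0.8693 mg/L.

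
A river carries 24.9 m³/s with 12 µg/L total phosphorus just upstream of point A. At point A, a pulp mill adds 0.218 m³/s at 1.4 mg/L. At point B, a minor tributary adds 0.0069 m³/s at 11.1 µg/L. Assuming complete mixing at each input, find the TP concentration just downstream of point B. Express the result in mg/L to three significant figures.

12 µg/L = 0.012 mg/L.
After input A: C = (24.9·0.012 + 0.218·1.4) / 25.12 = 0.02405 mg/L.
11.1 µg/L = 0.0111 mg/L.
After input B: C = (25.12·0.02405 + 0.0069·0.0111) / 25.12 = 0.02404 mg/L.

0.0240 mg/L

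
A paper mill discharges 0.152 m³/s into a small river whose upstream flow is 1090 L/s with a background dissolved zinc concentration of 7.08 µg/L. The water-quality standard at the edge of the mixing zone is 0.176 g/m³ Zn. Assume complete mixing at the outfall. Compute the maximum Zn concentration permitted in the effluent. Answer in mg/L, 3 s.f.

1.39 mg/L

1090 L/s = 1.09 m³/s.
7.08 µg/L = 0.00708 mg/L.
Mass balance: 0.176·1.242 = 0.152·Cₑ + 1.09·0.00708.
Cₑ = (0.2186 − 0.007717) / 0.152 = 1.387 mg/L.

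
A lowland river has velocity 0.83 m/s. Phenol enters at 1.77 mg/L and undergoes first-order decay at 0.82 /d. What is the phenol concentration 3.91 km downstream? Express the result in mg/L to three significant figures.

Travel time t = 3.91 km / 0.83 m/s = 3910/0.83 = 4711 s = 0.05452 d.
First-order decay: C = 1.77·exp(−0.82·0.05452) = 1.77·0.9563 = 1.693 mg/L.

1.69 mg/L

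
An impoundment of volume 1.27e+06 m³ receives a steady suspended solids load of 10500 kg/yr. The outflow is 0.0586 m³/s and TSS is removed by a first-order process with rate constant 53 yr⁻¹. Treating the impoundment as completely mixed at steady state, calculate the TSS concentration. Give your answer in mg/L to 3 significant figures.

Outflow Q = 0.0586 m³/s × 3.156e+07 s/yr = 1.849e+06 m³/yr.
Steady-state CSTR mass balance: W = Q·C + k·V·C, so C = W/(Q + kV).
Q + kV = 1.849e+06 + 53·1.27e+06 = 6.916e+07 m³/yr.
C = 10500/6.916e+07 = 0.0001518 kg/m³ = 0.1518 mg/L.

0.152 mg/L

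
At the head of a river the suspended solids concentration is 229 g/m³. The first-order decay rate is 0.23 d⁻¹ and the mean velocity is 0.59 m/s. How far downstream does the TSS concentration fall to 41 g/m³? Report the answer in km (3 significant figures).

381 km

From C = C₀·e^(−kt), t = ln(C₀/C)/k = ln(229/41)/0.23 = 1.72/0.23 = 7.479 d.
Distance = v·t = 0.59 m/s × 6.462e+05 s = 3.812e+05 m = 381.2 km.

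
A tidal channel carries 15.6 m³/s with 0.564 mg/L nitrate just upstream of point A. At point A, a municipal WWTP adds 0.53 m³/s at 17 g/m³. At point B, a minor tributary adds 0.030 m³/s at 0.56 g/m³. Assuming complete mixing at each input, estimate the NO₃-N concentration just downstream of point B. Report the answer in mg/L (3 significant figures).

After input A: C = (15.6·0.564 + 0.53·17) / 16.13 = 1.104 mg/L.
After input B: C = (16.13·1.104 + 0.03·0.56) / 16.16 = 1.103 mg/L.

1.10 mg/L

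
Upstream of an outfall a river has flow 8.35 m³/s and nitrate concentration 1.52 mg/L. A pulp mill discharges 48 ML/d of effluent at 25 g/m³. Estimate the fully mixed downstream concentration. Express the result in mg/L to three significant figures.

48 ML/d = 0.5556 m³/s.
Conservation of mass across the mixing zone: C = (0.5556·25 + 8.35·1.52) / (0.5556 + 8.35) = 26.58/8.906 = 2.985 mg/L.

2.98 mg/L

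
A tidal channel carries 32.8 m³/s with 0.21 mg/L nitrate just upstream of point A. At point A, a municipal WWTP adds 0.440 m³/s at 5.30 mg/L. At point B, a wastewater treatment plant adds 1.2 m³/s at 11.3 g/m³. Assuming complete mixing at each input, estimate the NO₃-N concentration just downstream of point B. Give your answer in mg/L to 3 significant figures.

After input A: C = (32.8·0.21 + 0.44·5.3) / 33.24 = 0.2774 mg/L.
After input B: C = (33.24·0.2774 + 1.2·11.3) / 34.44 = 0.6614 mg/L.

0.661 mg/L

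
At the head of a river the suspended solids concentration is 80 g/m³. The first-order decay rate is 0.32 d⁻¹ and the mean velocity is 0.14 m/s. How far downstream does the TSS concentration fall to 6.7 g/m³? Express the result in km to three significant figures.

93.7 km

From C = C₀·e^(−kt), t = ln(C₀/C)/k = ln(80/6.7)/0.32 = 2.48/0.32 = 7.75 d.
Distance = v·t = 0.14 m/s × 6.696e+05 s = 9.374e+04 m = 93.74 km.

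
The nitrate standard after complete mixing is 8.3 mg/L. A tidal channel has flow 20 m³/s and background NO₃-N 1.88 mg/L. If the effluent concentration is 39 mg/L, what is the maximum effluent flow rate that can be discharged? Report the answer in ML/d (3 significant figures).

Mass balance at complete mixing: C_std·(Q_w + Q_r) = Q_w·C_e + Q_r·C_b.
Rearranging, Q_w = Q_r·(C_std − C_b)/(C_e − C_std) = 20·(8.3 − 1.88) / (39 − 8.3) = 4.182 m³/s.
= 361.4 ML/d.

361 ML/d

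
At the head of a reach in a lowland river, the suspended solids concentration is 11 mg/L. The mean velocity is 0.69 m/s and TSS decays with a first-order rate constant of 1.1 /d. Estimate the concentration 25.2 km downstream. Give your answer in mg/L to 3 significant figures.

6.91 mg/L

Travel time t = 25.2 km / 0.69 m/s = 2.52e+04/0.69 = 3.652e+04 s = 0.4227 d.
First-order decay: C = 11·exp(−1.1·0.4227) = 11·0.6282 = 6.91 mg/L.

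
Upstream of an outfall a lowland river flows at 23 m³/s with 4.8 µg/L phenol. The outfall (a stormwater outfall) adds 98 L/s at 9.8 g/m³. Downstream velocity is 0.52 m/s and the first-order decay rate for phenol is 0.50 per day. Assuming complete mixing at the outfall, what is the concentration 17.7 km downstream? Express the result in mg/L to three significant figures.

0.0381 mg/L

98 L/s = 0.098 m³/s.
4.8 µg/L = 0.0048 mg/L.
After complete mixing, C₀ = (0.098·9.8 + 23·0.0048) / 23.1 = 0.04636 mg/L.
Travel time t = 1.77e+04 m / 0.52 m/s = 3.404e+04 s = 0.394 d.
C = 0.04636·exp(−0.50·0.394) = 0.04636·0.8212 = 0.03807 mg/L.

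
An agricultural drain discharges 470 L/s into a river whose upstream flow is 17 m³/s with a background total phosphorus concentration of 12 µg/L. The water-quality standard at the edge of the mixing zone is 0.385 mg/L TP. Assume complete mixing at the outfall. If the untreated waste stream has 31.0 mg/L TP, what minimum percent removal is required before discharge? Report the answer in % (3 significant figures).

470 L/s = 0.47 m³/s.
12 µg/L = 0.012 mg/L.
Mass balance: 0.385·17.47 = 0.47·Cₑ + 17·0.012.
Cₑ = (6.726 − 0.204) / 0.47 = 13.88 mg/L.
Required removal = 1 − 13.88/31.0 = 55.24 %.

55.2 %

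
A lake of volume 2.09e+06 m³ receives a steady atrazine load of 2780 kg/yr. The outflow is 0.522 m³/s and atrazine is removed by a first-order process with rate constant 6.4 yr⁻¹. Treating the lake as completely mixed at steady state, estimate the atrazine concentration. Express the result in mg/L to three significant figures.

Outflow Q = 0.522 m³/s × 3.156e+07 s/yr = 1.647e+07 m³/yr.
Steady-state CSTR mass balance: W = Q·C + k·V·C, so C = W/(Q + kV).
Q + kV = 1.647e+07 + 6.4·2.09e+06 = 2.985e+07 m³/yr.
C = 2780/2.985e+07 = 9.314e-05 kg/m³ = 0.09314 mg/L.

0.0931 mg/L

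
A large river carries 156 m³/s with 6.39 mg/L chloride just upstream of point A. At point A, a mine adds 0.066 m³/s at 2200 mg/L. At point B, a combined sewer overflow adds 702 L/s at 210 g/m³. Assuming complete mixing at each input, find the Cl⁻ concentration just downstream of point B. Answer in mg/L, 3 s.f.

After input A: C = (156·6.39 + 0.066·2200) / 156.1 = 7.318 mg/L.
702 L/s = 0.702 m³/s.
After input B: C = (156.1·7.318 + 0.702·210) / 156.8 = 8.225 mg/L.

8.23 mg/L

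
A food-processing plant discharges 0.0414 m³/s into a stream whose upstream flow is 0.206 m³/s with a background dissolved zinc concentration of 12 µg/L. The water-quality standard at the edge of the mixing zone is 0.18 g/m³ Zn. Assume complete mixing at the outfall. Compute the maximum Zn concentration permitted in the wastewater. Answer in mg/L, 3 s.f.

1.02 mg/L

12 µg/L = 0.012 mg/L.
Mass balance: 0.18·0.2474 = 0.0414·Cₑ + 0.206·0.012.
Cₑ = (0.04453 − 0.002472) / 0.0414 = 1.016 mg/L.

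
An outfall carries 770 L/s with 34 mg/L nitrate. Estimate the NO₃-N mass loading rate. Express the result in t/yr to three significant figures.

826 t/yr

770 L/s = 0.77 m³/s.
Mass flux = Q·C = 0.77 m³/s × 34 g/m³ = 26.18 g/s.
= 26.18 g/s × 31.56 = 826.2 t/yr.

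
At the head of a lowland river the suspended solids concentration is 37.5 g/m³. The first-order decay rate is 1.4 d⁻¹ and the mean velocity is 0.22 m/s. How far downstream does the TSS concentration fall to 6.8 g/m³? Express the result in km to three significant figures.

23.2 km

From C = C₀·e^(−kt), t = ln(C₀/C)/k = ln(37.5/6.8)/1.4 = 1.707/1.4 = 1.22 d.
Distance = v·t = 0.22 m/s × 1.054e+05 s = 2.318e+04 m = 23.18 km.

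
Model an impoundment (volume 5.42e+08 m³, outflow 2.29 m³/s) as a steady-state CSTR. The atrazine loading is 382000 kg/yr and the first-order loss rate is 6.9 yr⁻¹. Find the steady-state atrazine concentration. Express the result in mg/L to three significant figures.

0.100 mg/L

Outflow Q = 2.29 m³/s × 3.156e+07 s/yr = 7.227e+07 m³/yr.
Steady-state CSTR mass balance: W = Q·C + k·V·C, so C = W/(Q + kV).
Q + kV = 7.227e+07 + 6.9·5.42e+08 = 3.812e+09 m³/yr.
C = 382000/3.812e+09 = 0.0001002 kg/m³ = 0.1002 mg/L.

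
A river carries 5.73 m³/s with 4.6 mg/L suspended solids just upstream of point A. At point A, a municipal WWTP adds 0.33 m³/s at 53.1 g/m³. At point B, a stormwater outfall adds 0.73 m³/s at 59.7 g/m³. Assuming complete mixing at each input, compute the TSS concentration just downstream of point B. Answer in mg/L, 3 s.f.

After input A: C = (5.73·4.6 + 0.33·53.1) / 6.06 = 7.241 mg/L.
After input B: C = (6.06·7.241 + 0.73·59.7) / 6.79 = 12.88 mg/L.

12.9 mg/L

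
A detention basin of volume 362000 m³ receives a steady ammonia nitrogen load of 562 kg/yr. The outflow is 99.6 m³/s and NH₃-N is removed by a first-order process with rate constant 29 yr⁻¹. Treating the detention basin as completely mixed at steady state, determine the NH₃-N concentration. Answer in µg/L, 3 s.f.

Outflow Q = 99.6 m³/s × 3.156e+07 s/yr = 3.143e+09 m³/yr.
Steady-state CSTR mass balance: W = Q·C + k·V·C, so C = W/(Q + kV).
Q + kV = 3.143e+09 + 29·362000 = 3.154e+09 m³/yr.
C = 562/3.154e+09 = 1.782e-07 kg/m³ = 0.0001782 mg/L = 0.1782 µg/L.

0.178 µg/L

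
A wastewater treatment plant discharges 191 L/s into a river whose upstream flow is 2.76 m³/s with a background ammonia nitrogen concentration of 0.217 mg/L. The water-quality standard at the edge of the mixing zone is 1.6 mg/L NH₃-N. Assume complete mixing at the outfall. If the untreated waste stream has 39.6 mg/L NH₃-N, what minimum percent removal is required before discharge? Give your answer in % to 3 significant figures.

45.5 %

191 L/s = 0.191 m³/s.
Mass balance: 1.6·2.951 = 0.191·Cₑ + 2.76·0.217.
Cₑ = (4.722 − 0.5989) / 0.191 = 21.58 mg/L.
Required removal = 1 − 21.58/39.6 = 45.49 %.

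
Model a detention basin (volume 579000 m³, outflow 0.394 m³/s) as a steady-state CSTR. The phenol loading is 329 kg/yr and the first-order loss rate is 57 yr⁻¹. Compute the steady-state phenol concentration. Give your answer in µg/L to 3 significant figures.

7.24 µg/L

Outflow Q = 0.394 m³/s × 3.156e+07 s/yr = 1.243e+07 m³/yr.
Steady-state CSTR mass balance: W = Q·C + k·V·C, so C = W/(Q + kV).
Q + kV = 1.243e+07 + 57·579000 = 4.544e+07 m³/yr.
C = 329/4.544e+07 = 7.241e-06 kg/m³ = 0.007241 mg/L = 7.241 µg/L.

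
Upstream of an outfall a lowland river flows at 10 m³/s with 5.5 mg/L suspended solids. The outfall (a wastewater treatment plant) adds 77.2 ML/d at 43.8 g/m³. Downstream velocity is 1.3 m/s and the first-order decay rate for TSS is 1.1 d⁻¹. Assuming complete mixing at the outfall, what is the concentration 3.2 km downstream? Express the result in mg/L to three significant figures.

77.2 ML/d = 0.8935 m³/s.
After complete mixing, C₀ = (0.8935·43.8 + 10·5.5) / 10.89 = 8.641 mg/L.
Travel time t = 3200 m / 1.3 m/s = 2462 s = 0.02849 d.
C = 8.641·exp(−1.1·0.02849) = 8.641·0.9691 = 8.375 mg/L.

8.37 mg/L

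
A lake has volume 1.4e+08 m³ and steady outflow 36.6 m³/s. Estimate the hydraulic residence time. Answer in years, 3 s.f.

0.121 yr

Q = 36.6 m³/s × 3.156e+07 s/yr = 1.155e+09 m³/yr.
Hydraulic residence time τ = V/Q = 1.4e+08/1.155e+09 = 0.1212 yr.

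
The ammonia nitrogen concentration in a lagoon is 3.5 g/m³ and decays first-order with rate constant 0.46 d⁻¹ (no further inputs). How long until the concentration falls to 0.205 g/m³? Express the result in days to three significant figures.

6.17 d

t = ln(C₀/C)/k = ln(3.5/0.205)/0.46 = 2.838/0.46 = 6.168 d.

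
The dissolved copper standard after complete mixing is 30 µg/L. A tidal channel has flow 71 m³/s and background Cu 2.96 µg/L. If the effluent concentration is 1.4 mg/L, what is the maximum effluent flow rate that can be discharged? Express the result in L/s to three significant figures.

1400 L/s

2.96 µg/L = 0.00296 mg/L.
30 µg/L = 0.03 mg/L.
Mass balance at complete mixing: C_std·(Q_w + Q_r) = Q_w·C_e + Q_r·C_b.
Rearranging, Q_w = Q_r·(C_std − C_b)/(C_e − C_std) = 71·(0.03 − 0.00296) / (1.4 − 0.03) = 1.401 m³/s.
= 1401 L/s.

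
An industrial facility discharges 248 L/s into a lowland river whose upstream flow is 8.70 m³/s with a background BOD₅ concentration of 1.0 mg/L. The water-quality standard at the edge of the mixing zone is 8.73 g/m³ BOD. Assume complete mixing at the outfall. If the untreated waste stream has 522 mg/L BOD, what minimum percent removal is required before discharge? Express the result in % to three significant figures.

248 L/s = 0.248 m³/s.
Mass balance: 8.73·8.948 = 0.248·Cₑ + 8.7·1.
Cₑ = (78.12 − 8.7) / 0.248 = 279.9 mg/L.
Required removal = 1 − 279.9/522 = 46.38 %.

46.4 %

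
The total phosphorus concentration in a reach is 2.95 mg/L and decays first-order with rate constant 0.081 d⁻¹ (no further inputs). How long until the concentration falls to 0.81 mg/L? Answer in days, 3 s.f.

t = ln(C₀/C)/k = ln(2.95/0.81)/0.081 = 1.293/0.081 = 15.96 d.

16.0 d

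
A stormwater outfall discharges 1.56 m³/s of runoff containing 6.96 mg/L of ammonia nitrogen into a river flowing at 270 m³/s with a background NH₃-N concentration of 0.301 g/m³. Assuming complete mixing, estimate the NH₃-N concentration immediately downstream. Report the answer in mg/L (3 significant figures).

Conservation of mass across the mixing zone: C = (1.56·6.96 + 270·0.301) / (1.56 + 270) = 92.13/271.6 = 0.3393 mg/L.

0.339 mg/L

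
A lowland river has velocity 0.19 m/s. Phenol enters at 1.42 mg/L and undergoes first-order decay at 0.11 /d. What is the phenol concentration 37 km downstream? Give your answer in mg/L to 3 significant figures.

Travel time t = 37 km / 0.19 m/s = 3.7e+04/0.19 = 1.947e+05 s = 2.254 d.
First-order decay: C = 1.42·exp(−0.11·2.254) = 1.42·0.7804 = 1.108 mg/L.

1.11 mg/L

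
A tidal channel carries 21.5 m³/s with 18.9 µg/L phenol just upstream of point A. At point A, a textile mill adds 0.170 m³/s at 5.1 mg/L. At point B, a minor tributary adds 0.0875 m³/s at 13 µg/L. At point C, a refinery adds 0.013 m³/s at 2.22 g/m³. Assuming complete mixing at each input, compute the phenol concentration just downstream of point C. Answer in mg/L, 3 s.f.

0.0599 mg/L

18.9 µg/L = 0.0189 mg/L.
After input A: C = (21.5·0.0189 + 0.17·5.1) / 21.67 = 0.05876 mg/L.
13 µg/L = 0.013 mg/L.
After input B: C = (21.67·0.05876 + 0.0875·0.013) / 21.76 = 0.05858 mg/L.
After input C: C = (21.76·0.05858 + 0.013·2.22) / 21.77 = 0.05987 mg/L.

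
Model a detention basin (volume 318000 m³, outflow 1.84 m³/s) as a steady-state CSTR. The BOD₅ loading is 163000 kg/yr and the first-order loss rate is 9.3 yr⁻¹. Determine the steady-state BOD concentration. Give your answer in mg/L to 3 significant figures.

Outflow Q = 1.84 m³/s × 3.156e+07 s/yr = 5.807e+07 m³/yr.
Steady-state CSTR mass balance: W = Q·C + k·V·C, so C = W/(Q + kV).
Q + kV = 5.807e+07 + 9.3·318000 = 6.102e+07 m³/yr.
C = 163000/6.102e+07 = 0.002671 kg/m³ = 2.671 mg/L.

2.67 mg/L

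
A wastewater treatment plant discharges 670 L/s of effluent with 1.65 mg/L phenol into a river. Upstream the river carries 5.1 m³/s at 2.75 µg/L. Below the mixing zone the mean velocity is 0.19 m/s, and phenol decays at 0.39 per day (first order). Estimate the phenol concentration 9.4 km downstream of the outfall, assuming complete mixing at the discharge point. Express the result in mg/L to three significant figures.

670 L/s = 0.67 m³/s.
2.75 µg/L = 0.00275 mg/L.
After complete mixing, C₀ = (0.67·1.65 + 5.1·0.00275) / 5.77 = 0.194 mg/L.
Travel time t = 9400 m / 0.19 m/s = 4.947e+04 s = 0.5726 d.
C = 0.194·exp(−0.39·0.5726) = 0.194·0.7999 = 0.1552 mg/L.

0.155 mg/L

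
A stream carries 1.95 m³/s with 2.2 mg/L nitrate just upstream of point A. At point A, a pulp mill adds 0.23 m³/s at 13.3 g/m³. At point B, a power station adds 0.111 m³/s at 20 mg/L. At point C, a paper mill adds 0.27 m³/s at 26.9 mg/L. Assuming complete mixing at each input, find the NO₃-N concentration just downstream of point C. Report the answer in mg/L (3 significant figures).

After input A: C = (1.95·2.2 + 0.23·13.3) / 2.18 = 3.371 mg/L.
After input B: C = (2.18·3.371 + 0.111·20) / 2.291 = 4.177 mg/L.
After input C: C = (2.291·4.177 + 0.27·26.9) / 2.561 = 6.572 mg/L.

6.57 mg/L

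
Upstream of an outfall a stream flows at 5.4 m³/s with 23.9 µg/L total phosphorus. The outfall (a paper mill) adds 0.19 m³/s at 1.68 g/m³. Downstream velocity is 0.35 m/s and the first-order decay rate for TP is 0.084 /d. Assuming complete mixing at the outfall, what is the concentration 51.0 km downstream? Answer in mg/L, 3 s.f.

23.9 µg/L = 0.0239 mg/L.
After complete mixing, C₀ = (0.19·1.68 + 5.4·0.0239) / 5.59 = 0.08019 mg/L.
Travel time t = 5.1e+04 m / 0.35 m/s = 1.457e+05 s = 1.687 d.
C = 0.08019·exp(−0.084·1.687) = 0.08019·0.8679 = 0.0696 mg/L.

0.0696 mg/L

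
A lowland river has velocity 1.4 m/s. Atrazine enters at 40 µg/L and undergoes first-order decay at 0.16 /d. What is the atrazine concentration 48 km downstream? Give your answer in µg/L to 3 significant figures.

37.5 µg/L

Travel time t = 48 km / 1.4 m/s = 4.8e+04/1.4 = 3.429e+04 s = 0.3968 d.
First-order decay: C = 40·exp(−0.16·0.3968) = 40·0.9385 = 37.54 µg/L.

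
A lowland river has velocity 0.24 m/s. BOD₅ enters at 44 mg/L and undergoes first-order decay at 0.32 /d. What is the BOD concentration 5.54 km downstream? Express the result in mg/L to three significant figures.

Travel time t = 5.54 km / 0.24 m/s = 5540/0.24 = 2.308e+04 s = 0.2672 d.
First-order decay: C = 44·exp(−0.32·0.2672) = 44·0.9181 = 40.39 mg/L.

40.4 mg/L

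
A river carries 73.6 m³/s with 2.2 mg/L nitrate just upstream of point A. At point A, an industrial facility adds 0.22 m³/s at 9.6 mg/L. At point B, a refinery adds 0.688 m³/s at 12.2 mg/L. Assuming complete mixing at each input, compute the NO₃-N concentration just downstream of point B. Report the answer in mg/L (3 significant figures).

After input A: C = (73.6·2.2 + 0.22·9.6) / 73.82 = 2.222 mg/L.
After input B: C = (73.82·2.222 + 0.688·12.2) / 74.51 = 2.314 mg/L.

2.31 mg/L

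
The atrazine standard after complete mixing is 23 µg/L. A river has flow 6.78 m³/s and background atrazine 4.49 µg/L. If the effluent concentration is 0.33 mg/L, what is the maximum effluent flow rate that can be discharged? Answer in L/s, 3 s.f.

409 L/s

4.49 µg/L = 0.00449 mg/L.
23 µg/L = 0.023 mg/L.
Mass balance at complete mixing: C_std·(Q_w + Q_r) = Q_w·C_e + Q_r·C_b.
Rearranging, Q_w = Q_r·(C_std − C_b)/(C_e − C_std) = 6.78·(0.023 − 0.00449) / (0.33 − 0.023) = 0.4088 m³/s.
= 408.8 L/s.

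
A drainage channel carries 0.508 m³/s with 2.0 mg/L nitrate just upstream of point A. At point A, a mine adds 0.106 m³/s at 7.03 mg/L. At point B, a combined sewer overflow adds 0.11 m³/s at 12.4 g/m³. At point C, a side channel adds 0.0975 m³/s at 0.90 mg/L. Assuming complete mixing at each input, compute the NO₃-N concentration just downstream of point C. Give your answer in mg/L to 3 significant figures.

After input A: C = (0.508·2 + 0.106·7.03) / 0.614 = 2.868 mg/L.
After input B: C = (0.614·2.868 + 0.11·12.4) / 0.724 = 4.317 mg/L.
After input C: C = (0.724·4.317 + 0.0975·0.9) / 0.8215 = 3.911 mg/L.

3.91 mg/L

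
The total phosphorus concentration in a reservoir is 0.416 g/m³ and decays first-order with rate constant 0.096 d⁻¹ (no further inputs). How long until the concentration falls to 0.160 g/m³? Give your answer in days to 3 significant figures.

9.95 d

t = ln(C₀/C)/k = ln(0.416/0.160)/0.096 = 0.9555/0.096 = 9.953 d.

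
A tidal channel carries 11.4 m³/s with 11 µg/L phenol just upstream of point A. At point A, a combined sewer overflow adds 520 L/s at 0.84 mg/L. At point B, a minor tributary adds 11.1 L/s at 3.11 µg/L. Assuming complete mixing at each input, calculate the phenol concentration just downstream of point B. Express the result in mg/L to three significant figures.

11 µg/L = 0.011 mg/L.
520 L/s = 0.52 m³/s.
After input A: C = (11.4·0.011 + 0.52·0.84) / 11.92 = 0.04716 mg/L.
11.1 L/s = 0.0111 m³/s.
3.11 µg/L = 0.00311 mg/L.
After input B: C = (11.92·0.04716 + 0.0111·0.00311) / 11.93 = 0.04712 mg/L.

0.0471 mg/L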